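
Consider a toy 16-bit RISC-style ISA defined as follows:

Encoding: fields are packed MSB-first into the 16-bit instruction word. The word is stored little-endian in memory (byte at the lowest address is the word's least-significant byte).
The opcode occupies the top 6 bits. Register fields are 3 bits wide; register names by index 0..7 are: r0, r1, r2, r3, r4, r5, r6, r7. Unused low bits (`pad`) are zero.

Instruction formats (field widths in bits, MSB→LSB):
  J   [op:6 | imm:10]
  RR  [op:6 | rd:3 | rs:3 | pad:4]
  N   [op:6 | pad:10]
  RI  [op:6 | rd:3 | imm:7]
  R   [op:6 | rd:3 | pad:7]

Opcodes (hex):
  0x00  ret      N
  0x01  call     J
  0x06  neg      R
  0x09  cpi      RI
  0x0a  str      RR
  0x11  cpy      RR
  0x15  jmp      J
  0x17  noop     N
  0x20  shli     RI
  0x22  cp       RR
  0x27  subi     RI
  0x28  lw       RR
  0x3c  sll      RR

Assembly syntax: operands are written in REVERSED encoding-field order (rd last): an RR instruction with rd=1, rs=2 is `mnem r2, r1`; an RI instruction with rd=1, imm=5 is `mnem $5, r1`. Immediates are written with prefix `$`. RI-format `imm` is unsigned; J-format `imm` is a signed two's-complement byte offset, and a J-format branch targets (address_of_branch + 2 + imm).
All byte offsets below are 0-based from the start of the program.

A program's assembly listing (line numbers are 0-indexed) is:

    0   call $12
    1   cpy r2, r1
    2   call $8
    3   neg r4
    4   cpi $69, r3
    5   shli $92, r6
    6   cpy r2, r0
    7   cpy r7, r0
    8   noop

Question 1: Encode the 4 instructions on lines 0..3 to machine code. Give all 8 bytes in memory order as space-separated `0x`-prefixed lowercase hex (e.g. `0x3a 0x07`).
line 0 (call): pack op=0x1:6|imm=12:10 = 0x040c; little→ 0c 04
line 1 (cpy): pack op=0x11:6|rd=1:3|rs=2:3|pad=0:4 = 0x44a0; little→ a0 44
line 2 (call): pack op=0x1:6|imm=8:10 = 0x0408; little→ 08 04
line 3 (neg): pack op=0x6:6|rd=4:3|pad=0:7 = 0x1a00; little→ 00 1a

0x0c 0x04 0xa0 0x44 0x08 0x04 0x00 0x1a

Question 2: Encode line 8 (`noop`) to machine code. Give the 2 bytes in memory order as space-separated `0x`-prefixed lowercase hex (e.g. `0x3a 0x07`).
L8: noop op=0x17:6|pad=0:10 ⇒ 0x5c00 ⇒ little 00 5c

0x00 0x5c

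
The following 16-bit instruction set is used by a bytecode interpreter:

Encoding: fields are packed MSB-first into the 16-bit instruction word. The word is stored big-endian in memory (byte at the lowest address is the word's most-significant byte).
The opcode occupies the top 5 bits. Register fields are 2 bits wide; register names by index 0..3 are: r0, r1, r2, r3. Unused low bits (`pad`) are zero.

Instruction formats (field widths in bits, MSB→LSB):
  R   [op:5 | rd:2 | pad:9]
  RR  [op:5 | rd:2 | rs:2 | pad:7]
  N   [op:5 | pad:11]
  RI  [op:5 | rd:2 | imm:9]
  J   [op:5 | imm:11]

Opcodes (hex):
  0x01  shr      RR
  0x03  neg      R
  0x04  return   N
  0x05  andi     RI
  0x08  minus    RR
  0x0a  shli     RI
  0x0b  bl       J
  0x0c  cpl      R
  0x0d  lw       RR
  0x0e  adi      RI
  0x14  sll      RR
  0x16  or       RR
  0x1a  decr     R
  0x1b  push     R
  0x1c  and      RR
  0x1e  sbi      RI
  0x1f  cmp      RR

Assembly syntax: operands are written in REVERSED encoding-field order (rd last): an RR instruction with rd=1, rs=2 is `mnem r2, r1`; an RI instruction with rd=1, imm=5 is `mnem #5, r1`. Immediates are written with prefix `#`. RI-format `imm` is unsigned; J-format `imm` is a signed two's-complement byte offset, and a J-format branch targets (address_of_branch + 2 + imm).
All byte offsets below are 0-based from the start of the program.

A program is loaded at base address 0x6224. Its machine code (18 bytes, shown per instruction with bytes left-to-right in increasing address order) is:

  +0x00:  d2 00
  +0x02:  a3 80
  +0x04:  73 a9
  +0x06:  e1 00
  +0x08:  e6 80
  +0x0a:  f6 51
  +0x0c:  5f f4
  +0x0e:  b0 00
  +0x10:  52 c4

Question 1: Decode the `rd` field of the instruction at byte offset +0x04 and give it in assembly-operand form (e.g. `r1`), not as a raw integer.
[04] 73 a9 → 0x73a9
  op=0x73a9>>11=0xe ⇒ adi (RI)
  rd: (w>>9)&0x3=0x1 → r1
  imm: (w>>0)&0x1ff=0x1a9 → #425

r1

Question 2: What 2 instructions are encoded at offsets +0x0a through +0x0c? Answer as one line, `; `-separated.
[0a] f6 51 → 0xf651
  top 5b → 0x1e → sbi [RI]
  [10:9] rd=3 = r3
  [8:0] imm=81 = #81
[0c] 5f f4 → 0x5ff4
  top 5b → 0xb → bl [J]
  [10:0] imm=2036 (s11→-12) = #-12

sbi #81, r3; bl #-12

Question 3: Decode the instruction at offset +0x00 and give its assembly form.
@+00  big-endian(d2 00) = 0xd200
  opcode bits[15:11]=0x1a: decr/R
  [10:9] rd=1 = r1

decr r1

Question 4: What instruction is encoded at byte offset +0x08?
+0x08: e6 80 ⇒ word 0xe680 (big)
  top 5b → 0x1c → and [RR]
  rd@[10:9]=0x3 ⇒ r3
  rs@[8:7]=0x1 ⇒ r1

and r1, r3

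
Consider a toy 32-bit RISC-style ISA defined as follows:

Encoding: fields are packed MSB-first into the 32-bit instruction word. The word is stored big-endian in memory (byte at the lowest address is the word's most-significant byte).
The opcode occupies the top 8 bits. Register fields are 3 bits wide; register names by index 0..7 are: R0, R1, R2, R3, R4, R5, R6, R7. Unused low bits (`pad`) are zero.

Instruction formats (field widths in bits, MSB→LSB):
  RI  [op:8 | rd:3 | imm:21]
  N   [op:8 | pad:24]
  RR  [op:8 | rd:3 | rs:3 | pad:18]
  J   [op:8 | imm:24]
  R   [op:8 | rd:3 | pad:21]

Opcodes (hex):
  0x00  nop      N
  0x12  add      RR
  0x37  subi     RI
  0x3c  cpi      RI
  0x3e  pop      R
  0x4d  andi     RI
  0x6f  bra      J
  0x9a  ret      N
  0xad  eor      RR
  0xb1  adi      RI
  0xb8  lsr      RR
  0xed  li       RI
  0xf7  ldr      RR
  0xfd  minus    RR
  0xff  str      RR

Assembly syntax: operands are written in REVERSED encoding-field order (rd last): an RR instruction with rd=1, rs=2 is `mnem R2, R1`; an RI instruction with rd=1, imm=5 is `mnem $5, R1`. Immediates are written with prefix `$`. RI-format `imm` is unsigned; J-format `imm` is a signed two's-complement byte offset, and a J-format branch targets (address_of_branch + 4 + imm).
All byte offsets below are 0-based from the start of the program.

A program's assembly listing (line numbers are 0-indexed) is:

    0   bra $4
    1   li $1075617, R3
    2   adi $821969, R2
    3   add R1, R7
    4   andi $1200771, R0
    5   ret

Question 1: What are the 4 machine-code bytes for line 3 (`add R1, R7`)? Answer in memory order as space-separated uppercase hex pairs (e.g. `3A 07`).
3. add fields op=0x12:8|rd=7:3|rs=1:3|pad=0:18 → word 12e40000h → 12 e4 00 00

12 E4 00 00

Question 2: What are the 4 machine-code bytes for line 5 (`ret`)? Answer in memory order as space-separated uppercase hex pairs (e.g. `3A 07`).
5. ret fields op=0x9a:8|pad=0:24 → word 9a000000h → 9a 00 00 00

9A 00 00 00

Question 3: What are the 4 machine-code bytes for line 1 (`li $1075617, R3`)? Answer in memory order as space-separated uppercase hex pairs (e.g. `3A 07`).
L1: li op=0xed:8|rd=3:3|imm=1075617:21 ⇒ 0xed7069a1 ⇒ big ed 70 69 a1

ED 70 69 A1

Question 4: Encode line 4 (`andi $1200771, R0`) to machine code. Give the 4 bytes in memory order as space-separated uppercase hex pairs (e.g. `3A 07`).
4D 12 52 83

4. andi fields op=0x4d:8|rd=0:3|imm=1200771:21 → word 4d125283h → 4d 12 52 83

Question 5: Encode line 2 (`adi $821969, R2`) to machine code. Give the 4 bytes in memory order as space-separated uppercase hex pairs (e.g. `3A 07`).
B1 4C 8A D1

line 2 (adi): pack op=0xb1:8|rd=2:3|imm=821969:21 = 0xb14c8ad1; big→ b1 4c 8a d1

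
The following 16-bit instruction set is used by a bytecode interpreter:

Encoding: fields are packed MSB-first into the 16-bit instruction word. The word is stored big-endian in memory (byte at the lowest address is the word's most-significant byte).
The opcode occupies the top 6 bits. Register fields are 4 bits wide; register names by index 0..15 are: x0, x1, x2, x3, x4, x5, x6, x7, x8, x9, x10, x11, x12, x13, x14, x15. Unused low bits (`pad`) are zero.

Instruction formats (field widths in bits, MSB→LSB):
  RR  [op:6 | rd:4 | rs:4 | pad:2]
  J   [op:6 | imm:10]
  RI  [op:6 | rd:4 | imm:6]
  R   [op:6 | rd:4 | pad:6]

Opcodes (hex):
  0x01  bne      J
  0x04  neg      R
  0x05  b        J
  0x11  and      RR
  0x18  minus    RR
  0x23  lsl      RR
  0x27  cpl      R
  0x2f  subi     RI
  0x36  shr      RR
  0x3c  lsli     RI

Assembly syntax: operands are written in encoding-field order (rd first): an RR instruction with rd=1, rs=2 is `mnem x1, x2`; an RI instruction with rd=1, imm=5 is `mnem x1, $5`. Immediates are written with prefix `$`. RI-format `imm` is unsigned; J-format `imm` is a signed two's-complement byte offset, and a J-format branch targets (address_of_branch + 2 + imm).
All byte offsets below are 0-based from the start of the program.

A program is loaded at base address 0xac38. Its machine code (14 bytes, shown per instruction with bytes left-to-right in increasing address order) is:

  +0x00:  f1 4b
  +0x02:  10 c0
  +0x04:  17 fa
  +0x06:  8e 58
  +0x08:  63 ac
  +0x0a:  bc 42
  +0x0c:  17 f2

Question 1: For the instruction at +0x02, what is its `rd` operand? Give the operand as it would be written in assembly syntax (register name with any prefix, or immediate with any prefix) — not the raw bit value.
off 0x02: read 10 c0 as big → 0x10c0
  top 6b → 0x4 → neg [R]
  rd@[9:6]=0x3 ⇒ x3

x3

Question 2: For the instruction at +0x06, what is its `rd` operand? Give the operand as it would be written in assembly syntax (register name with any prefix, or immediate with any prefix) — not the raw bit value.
x9

[06] 8e 58 → 0x8e58
  top 6b → 0x23 → lsl [RR]
  rd@[9:6]=0x9 ⇒ x9
  rs@[5:2]=0x6 ⇒ x6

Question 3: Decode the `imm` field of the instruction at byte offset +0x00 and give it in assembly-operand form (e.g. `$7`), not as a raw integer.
$11

off 0x00: read f1 4b as big → 0xf14b
  top 6b → 0x3c → lsli [RI]
  rd@[9:6]=0x5 ⇒ x5
  imm@[5:0]=0xb ⇒ $11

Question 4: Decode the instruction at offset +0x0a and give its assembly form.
@+0a  big-endian(bc 42) = 0xbc42
  top 6b → 0x2f → subi [RI]
  rd: (w>>6)&0xf=0x1 → x1
  imm: (w>>0)&0x3f=0x2 → $2

subi x1, $2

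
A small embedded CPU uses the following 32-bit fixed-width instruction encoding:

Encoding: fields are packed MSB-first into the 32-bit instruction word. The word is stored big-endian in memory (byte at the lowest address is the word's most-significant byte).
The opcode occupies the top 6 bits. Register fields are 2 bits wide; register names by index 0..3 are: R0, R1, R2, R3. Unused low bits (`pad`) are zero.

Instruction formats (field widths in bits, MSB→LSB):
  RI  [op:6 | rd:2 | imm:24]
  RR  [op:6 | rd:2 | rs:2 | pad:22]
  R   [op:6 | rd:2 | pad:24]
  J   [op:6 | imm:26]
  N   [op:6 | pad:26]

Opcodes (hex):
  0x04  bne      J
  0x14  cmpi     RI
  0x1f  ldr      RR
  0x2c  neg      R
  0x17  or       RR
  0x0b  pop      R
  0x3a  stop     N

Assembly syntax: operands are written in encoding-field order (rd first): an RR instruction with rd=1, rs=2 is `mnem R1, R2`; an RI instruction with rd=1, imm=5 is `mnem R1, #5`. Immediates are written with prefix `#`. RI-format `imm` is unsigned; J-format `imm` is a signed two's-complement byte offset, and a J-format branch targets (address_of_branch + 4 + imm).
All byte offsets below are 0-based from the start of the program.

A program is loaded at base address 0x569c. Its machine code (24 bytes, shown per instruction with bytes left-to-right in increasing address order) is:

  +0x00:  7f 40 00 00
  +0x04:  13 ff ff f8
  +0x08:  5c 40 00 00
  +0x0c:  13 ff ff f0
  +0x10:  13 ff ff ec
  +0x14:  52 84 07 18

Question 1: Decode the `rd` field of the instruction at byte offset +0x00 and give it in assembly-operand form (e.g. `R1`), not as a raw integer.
[00] 7f 40 00 00 → 0x7f400000
  op=0x7f400000>>26=0x1f ⇒ ldr (RR)
  rd: (w>>24)&0x3=0x3 → R3
  rs: (w>>22)&0x3=0x1 → R1

R3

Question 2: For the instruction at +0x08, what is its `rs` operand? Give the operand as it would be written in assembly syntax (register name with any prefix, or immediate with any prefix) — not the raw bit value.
+0x08: 5c 40 00 00 ⇒ word 0x5c400000 (big)
  op=0x5c400000>>26=0x17 ⇒ or (RR)
  rd@[25:24]=0x0 ⇒ R0
  rs@[23:22]=0x1 ⇒ R1

R1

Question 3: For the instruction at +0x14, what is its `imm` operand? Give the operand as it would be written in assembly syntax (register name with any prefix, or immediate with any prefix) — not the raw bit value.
off 0x14: read 52 84 07 18 as big → 0x52840718
  op=0x52840718>>26=0x14 ⇒ cmpi (RI)
  rd: (w>>24)&0x3=0x2 → R2
  imm: (w>>0)&0xffffff=0x840718 → #8652568

#8652568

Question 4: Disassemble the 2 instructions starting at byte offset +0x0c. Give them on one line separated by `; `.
[0c] 13 ff ff f0 → 0x13fffff0
  opcode bits[31:26]=0x4: bne/J
  imm@[25:0]=0x3fffff0 (s26→-16) ⇒ #-16
[10] 13 ff ff ec → 0x13ffffec
  opcode bits[31:26]=0x4: bne/J
  imm@[25:0]=0x3ffffec (s26→-20) ⇒ #-20

bne #-16; bne #-20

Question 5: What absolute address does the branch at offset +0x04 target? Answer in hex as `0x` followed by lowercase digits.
0x569c

+0x04: 13 ff ff f8 ⇒ word 0x13fffff8 (big)
  op=0x13fffff8>>26=0x4 ⇒ bne (J)
  [25:0] imm=67108856 (s26→-8) = #-8
  target = base 0x569c + off 0x04 + 4 + imm -8 = 0x569c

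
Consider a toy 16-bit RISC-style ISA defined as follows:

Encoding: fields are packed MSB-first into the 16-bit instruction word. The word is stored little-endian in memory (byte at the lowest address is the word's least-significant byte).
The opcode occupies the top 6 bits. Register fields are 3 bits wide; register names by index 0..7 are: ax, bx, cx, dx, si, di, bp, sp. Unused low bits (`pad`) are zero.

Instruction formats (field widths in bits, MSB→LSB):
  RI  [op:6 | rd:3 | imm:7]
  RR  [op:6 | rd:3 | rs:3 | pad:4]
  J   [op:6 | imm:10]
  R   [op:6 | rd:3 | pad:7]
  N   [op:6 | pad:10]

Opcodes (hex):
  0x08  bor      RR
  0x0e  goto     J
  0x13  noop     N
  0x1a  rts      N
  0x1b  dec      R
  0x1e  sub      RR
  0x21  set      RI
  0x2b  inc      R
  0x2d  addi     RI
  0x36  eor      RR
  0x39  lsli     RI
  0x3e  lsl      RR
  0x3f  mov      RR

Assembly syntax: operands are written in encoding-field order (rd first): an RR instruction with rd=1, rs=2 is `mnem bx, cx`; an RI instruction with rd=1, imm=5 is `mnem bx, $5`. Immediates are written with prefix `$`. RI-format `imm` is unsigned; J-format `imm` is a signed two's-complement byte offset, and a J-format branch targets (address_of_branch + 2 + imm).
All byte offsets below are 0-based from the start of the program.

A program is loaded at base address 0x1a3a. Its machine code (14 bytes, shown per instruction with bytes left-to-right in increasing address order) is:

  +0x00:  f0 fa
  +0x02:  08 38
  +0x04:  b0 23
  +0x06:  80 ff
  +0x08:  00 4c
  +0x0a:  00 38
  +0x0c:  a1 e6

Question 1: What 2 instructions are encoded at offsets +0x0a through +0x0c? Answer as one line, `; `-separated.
goto $0; lsli di, $33

[0a] 00 38 → 0x3800
  op=0x3800>>10=0xe ⇒ goto (J)
  imm@[9:0]=0x0 ⇒ $0
[0c] a1 e6 → 0xe6a1
  op=0xe6a1>>10=0x39 ⇒ lsli (RI)
  rd@[9:7]=0x5 ⇒ di
  imm@[6:0]=0x21 ⇒ $33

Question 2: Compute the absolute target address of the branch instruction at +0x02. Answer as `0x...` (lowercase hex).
off 0x02: read 08 38 as little → 0x3808
  op=0x3808>>10=0xe ⇒ goto (J)
  imm@[9:0]=0x8 ⇒ $8
  target = base 0x1a3a + off 0x02 + 2 + imm 8 = 0x1a46

0x1a46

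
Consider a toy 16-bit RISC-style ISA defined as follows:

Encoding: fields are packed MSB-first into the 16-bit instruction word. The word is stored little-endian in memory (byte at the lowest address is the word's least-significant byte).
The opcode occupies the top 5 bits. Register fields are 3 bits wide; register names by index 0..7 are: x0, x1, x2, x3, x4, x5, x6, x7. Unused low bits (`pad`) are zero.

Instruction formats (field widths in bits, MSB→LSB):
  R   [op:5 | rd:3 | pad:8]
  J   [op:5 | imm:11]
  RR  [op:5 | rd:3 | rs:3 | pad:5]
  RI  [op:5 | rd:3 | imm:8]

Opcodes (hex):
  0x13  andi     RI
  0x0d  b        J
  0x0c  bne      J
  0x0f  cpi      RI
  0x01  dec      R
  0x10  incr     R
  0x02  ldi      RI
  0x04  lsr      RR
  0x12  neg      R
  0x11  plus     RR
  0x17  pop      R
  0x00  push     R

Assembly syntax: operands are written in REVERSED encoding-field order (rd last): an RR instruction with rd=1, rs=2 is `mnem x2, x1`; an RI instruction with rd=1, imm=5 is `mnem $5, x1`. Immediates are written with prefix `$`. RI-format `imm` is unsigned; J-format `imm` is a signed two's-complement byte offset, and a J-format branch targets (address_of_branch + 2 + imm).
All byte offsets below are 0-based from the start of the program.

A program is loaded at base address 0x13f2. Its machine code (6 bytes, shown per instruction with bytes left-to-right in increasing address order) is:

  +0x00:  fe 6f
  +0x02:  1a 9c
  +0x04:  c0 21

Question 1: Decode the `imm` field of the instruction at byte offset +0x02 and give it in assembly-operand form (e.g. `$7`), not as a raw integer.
+0x02: 1a 9c ⇒ word 0x9c1a (little)
  opcode bits[15:11]=0x13: andi/RI
  [10:8] rd=4 = x4
  [7:0] imm=26 = $26

$26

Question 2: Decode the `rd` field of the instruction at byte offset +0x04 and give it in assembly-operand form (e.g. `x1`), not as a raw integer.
off 0x04: read c0 21 as little → 0x21c0
  top 5b → 0x4 → lsr [RR]
  rd: (w>>8)&0x7=0x1 → x1
  rs: (w>>5)&0x7=0x6 → x6

x1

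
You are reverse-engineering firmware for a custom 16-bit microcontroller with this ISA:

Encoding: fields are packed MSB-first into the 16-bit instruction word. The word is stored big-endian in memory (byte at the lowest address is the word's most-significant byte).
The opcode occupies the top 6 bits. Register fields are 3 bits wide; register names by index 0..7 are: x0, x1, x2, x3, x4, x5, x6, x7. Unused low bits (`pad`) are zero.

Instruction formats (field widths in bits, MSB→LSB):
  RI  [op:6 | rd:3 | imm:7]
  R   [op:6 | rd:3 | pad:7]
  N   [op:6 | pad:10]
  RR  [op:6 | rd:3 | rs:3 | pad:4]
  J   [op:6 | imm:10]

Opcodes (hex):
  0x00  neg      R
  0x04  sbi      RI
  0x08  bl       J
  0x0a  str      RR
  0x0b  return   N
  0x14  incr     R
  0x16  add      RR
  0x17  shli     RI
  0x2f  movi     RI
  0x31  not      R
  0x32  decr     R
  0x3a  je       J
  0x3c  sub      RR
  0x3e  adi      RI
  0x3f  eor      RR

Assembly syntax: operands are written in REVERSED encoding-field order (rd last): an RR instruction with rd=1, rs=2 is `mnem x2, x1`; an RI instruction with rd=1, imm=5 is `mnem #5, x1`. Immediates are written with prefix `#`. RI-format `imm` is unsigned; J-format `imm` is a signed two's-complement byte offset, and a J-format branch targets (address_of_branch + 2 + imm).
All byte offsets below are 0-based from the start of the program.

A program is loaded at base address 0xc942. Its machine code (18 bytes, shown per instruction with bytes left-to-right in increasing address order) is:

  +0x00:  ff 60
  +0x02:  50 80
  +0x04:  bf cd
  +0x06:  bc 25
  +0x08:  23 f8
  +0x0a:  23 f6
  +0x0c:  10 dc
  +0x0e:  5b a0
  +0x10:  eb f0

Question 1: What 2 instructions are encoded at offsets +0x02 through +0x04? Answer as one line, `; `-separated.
@+02  big-endian(50 80) = 0x5080
  opcode bits[15:10]=0x14: incr/R
  [9:7] rd=1 = x1
@+04  big-endian(bf cd) = 0xbfcd
  opcode bits[15:10]=0x2f: movi/RI
  [9:7] rd=7 = x7
  [6:0] imm=77 = #77

incr x1; movi #77, x7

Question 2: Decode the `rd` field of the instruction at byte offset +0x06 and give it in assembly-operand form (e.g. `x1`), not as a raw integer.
@+06  big-endian(bc 25) = 0xbc25
  top 6b → 0x2f → movi [RI]
  [9:7] rd=0 = x0
  [6:0] imm=37 = #37

x0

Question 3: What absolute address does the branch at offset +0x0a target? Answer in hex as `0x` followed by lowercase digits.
0xc944

[0a] 23 f6 → 0x23f6
  top 6b → 0x8 → bl [J]
  imm@[9:0]=0x3f6 (s10→-10) ⇒ #-10
  target = base 0xc942 + off 0x0a + 2 + imm -10 = 0xc944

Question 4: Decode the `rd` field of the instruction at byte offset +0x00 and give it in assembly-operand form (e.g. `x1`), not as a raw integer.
@+00  big-endian(ff 60) = 0xff60
  top 6b → 0x3f → eor [RR]
  [9:7] rd=6 = x6
  [6:4] rs=6 = x6

x6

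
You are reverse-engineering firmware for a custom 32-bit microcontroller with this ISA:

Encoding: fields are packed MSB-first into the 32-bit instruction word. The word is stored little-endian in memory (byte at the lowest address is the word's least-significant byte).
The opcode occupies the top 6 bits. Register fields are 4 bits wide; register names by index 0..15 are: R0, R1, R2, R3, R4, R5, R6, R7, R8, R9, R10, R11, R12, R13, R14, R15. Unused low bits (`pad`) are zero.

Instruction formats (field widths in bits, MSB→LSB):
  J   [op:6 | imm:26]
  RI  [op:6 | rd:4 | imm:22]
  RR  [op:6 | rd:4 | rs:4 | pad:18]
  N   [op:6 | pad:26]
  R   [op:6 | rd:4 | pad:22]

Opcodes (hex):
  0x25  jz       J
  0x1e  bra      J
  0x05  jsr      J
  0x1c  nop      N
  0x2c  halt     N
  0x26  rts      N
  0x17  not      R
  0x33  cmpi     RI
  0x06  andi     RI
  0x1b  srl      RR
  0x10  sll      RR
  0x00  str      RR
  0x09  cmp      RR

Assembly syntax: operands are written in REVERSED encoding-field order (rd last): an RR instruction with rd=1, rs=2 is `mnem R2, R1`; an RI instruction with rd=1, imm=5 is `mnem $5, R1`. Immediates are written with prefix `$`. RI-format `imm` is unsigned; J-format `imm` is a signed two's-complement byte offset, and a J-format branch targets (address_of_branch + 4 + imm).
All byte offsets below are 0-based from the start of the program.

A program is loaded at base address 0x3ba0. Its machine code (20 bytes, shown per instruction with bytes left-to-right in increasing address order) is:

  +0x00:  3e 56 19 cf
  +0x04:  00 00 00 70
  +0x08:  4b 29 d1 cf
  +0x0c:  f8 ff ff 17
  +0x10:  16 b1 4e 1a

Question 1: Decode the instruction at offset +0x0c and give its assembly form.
jsr $-8

@+0c  little-endian(f8 ff ff 17) = 0x17fffff8
  op=0x17fffff8>>26=0x5 ⇒ jsr (J)
  [25:0] imm=67108856 (s26→-8) = $-8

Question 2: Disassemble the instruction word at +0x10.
andi $962838, R9

[10] 16 b1 4e 1a → 0x1a4eb116
  op=0x1a4eb116>>26=0x6 ⇒ andi (RI)
  [25:22] rd=9 = R9
  [21:0] imm=962838 = $962838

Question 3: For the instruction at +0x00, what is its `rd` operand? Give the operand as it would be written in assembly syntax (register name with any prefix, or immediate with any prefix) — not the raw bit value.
[00] 3e 56 19 cf → 0xcf19563e
  top 6b → 0x33 → cmpi [RI]
  [25:22] rd=12 = R12
  [21:0] imm=1660478 = $1660478

R12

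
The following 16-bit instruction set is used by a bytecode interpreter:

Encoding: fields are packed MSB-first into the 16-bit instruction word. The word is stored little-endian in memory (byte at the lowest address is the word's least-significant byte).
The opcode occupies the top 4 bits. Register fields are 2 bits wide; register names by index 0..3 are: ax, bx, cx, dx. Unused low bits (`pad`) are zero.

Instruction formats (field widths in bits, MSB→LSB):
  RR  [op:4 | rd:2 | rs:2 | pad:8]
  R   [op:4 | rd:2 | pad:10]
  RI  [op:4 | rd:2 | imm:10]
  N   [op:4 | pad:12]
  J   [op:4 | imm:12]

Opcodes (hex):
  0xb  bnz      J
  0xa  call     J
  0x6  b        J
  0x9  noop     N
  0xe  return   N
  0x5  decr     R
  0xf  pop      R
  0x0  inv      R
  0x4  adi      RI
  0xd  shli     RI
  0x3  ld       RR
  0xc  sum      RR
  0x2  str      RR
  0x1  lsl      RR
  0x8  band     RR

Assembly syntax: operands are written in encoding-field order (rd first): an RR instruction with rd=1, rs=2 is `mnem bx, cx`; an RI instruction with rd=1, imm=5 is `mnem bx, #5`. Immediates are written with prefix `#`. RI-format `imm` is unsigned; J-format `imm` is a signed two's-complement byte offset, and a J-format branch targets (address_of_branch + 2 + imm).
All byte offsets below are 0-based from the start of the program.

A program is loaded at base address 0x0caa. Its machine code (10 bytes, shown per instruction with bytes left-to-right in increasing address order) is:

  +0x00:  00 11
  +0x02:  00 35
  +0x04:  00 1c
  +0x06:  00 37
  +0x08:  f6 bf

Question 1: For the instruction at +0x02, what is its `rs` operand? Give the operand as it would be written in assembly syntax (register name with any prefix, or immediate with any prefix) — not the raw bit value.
bx

[02] 00 35 → 0x3500
  op=0x3500>>12=0x3 ⇒ ld (RR)
  [11:10] rd=1 = bx
  [9:8] rs=1 = bx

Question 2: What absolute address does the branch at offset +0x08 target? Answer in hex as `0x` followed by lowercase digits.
@+08  little-endian(f6 bf) = 0xbff6
  top 4b → 0xb → bnz [J]
  imm: (w>>0)&0xfff=0xff6 (s12→-10) → #-10
  target = base 0x0caa + off 0x08 + 2 + imm -10 = 0x0caa

0x0caa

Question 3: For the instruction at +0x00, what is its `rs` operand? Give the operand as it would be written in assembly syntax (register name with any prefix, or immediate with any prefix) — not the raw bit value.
bx

[00] 00 11 → 0x1100
  top 4b → 0x1 → lsl [RR]
  [11:10] rd=0 = ax
  [9:8] rs=1 = bx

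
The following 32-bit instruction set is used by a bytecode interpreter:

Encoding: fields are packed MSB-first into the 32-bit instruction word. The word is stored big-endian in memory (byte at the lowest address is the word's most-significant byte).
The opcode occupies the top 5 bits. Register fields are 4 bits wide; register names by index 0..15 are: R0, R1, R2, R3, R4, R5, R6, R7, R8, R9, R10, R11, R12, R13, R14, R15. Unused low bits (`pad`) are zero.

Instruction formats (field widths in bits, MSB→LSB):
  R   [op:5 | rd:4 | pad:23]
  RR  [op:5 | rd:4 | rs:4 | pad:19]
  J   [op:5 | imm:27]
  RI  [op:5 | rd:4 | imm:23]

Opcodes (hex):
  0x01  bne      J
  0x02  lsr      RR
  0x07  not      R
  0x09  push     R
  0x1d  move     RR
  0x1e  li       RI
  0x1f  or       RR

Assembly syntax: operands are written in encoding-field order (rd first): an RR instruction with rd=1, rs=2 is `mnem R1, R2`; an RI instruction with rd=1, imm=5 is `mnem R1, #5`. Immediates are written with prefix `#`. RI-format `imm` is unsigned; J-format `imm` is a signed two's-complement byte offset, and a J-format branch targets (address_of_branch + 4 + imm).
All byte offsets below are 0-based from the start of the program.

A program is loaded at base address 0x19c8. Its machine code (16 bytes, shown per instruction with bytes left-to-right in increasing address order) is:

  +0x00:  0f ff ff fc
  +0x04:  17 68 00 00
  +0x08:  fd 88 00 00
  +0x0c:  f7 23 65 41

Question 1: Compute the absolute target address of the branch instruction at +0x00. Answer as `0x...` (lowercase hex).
off 0x00: read 0f ff ff fc as big → 0x0ffffffc
  top 5b → 0x1 → bne [J]
  imm@[26:0]=0x7fffffc (s27→-4) ⇒ #-4
  target = base 0x19c8 + off 0x00 + 4 + imm -4 = 0x19c8

0x19c8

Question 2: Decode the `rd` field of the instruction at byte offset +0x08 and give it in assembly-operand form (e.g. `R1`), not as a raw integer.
+0x08: fd 88 00 00 ⇒ word 0xfd880000 (big)
  opcode bits[31:27]=0x1f: or/RR
  rd: (w>>23)&0xf=0xb → R11
  rs: (w>>19)&0xf=0x1 → R1

R11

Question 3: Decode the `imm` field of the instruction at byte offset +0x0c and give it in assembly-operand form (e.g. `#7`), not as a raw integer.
#2319681

[0c] f7 23 65 41 → 0xf7236541
  top 5b → 0x1e → li [RI]
  rd: (w>>23)&0xf=0xe → R14
  imm: (w>>0)&0x7fffff=0x236541 → #2319681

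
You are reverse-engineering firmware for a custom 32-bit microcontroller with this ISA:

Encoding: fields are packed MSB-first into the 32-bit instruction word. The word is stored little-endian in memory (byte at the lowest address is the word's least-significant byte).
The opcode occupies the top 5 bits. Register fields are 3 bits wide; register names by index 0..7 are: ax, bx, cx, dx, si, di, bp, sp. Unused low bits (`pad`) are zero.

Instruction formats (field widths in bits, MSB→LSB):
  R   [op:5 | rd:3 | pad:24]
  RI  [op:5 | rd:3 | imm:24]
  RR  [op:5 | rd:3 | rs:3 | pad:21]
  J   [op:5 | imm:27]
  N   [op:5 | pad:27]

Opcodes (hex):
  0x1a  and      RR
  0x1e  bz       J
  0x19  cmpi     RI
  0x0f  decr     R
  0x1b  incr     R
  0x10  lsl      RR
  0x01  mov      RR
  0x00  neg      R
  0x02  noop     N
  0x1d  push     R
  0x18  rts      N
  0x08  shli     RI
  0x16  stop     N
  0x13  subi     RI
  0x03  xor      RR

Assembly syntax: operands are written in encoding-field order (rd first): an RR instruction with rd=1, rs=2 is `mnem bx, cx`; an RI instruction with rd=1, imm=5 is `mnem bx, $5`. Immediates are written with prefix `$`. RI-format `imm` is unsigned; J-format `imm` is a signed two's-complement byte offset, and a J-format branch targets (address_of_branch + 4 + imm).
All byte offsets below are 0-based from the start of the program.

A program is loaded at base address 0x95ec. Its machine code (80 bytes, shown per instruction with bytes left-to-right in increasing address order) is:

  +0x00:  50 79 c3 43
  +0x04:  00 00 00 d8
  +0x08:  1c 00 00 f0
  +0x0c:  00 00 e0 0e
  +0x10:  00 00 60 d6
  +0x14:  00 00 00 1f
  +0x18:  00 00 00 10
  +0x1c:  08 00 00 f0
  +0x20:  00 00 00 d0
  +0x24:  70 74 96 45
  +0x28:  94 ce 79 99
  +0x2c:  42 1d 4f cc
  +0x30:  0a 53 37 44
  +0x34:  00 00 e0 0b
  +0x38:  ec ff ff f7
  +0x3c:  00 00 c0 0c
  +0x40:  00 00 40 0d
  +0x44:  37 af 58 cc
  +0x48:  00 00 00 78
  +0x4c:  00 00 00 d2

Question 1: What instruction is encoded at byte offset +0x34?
off 0x34: read 00 00 e0 0b as little → 0x0be00000
  opcode bits[31:27]=0x1: mov/RR
  rd: (w>>24)&0x7=0x3 → dx
  rs: (w>>21)&0x7=0x7 → sp

mov dx, sp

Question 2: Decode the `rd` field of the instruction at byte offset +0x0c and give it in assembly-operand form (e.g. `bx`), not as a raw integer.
[0c] 00 00 e0 0e → 0x0ee00000
  top 5b → 0x1 → mov [RR]
  rd@[26:24]=0x6 ⇒ bp
  rs@[23:21]=0x7 ⇒ sp

bp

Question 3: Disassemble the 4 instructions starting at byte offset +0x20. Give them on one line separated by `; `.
and ax, ax; shli di, $9860208; subi bx, $7982740; cmpi si, $5184834

[20] 00 00 00 d0 → 0xd0000000
  top 5b → 0x1a → and [RR]
  rd@[26:24]=0x0 ⇒ ax
  rs@[23:21]=0x0 ⇒ ax
[24] 70 74 96 45 → 0x45967470
  top 5b → 0x8 → shli [RI]
  rd@[26:24]=0x5 ⇒ di
  imm@[23:0]=0x967470 ⇒ $9860208
[28] 94 ce 79 99 → 0x9979ce94
  top 5b → 0x13 → subi [RI]
  rd@[26:24]=0x1 ⇒ bx
  imm@[23:0]=0x79ce94 ⇒ $7982740
[2c] 42 1d 4f cc → 0xcc4f1d42
  top 5b → 0x19 → cmpi [RI]
  rd@[26:24]=0x4 ⇒ si
  imm@[23:0]=0x4f1d42 ⇒ $5184834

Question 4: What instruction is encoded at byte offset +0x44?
cmpi si, $5812023

off 0x44: read 37 af 58 cc as little → 0xcc58af37
  opcode bits[31:27]=0x19: cmpi/RI
  [26:24] rd=4 = si
  [23:0] imm=5812023 = $5812023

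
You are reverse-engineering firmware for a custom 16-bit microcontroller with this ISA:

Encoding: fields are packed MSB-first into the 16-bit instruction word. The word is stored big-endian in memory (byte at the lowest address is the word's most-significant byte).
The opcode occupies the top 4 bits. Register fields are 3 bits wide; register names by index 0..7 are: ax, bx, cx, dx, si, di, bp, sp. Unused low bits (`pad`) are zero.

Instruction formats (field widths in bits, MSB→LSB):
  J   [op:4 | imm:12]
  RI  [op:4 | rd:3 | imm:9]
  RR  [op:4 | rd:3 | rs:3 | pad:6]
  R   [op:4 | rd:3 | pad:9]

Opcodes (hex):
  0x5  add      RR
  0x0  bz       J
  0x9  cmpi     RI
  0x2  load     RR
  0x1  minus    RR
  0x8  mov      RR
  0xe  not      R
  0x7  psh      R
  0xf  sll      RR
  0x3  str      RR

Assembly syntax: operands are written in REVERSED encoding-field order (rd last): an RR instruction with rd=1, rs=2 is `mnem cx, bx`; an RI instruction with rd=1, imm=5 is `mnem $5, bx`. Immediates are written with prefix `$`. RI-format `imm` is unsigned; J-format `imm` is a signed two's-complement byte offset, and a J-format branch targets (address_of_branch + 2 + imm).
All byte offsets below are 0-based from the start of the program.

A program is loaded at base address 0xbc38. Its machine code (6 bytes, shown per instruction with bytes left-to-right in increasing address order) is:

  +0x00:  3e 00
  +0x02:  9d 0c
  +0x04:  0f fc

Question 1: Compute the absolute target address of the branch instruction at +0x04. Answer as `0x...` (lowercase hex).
0xbc3a

off 0x04: read 0f fc as big → 0x0ffc
  op=0x0ffc>>12=0x0 ⇒ bz (J)
  imm@[11:0]=0xffc (s12→-4) ⇒ $-4
  target = base 0xbc38 + off 0x04 + 2 + imm -4 = 0xbc3a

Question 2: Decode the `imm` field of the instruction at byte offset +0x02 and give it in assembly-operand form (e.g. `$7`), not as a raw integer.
[02] 9d 0c → 0x9d0c
  opcode bits[15:12]=0x9: cmpi/RI
  [11:9] rd=6 = bp
  [8:0] imm=268 = $268

$268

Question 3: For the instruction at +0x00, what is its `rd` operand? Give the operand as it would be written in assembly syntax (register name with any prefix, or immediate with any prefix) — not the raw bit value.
@+00  big-endian(3e 00) = 0x3e00
  opcode bits[15:12]=0x3: str/RR
  [11:9] rd=7 = sp
  [8:6] rs=0 = ax

sp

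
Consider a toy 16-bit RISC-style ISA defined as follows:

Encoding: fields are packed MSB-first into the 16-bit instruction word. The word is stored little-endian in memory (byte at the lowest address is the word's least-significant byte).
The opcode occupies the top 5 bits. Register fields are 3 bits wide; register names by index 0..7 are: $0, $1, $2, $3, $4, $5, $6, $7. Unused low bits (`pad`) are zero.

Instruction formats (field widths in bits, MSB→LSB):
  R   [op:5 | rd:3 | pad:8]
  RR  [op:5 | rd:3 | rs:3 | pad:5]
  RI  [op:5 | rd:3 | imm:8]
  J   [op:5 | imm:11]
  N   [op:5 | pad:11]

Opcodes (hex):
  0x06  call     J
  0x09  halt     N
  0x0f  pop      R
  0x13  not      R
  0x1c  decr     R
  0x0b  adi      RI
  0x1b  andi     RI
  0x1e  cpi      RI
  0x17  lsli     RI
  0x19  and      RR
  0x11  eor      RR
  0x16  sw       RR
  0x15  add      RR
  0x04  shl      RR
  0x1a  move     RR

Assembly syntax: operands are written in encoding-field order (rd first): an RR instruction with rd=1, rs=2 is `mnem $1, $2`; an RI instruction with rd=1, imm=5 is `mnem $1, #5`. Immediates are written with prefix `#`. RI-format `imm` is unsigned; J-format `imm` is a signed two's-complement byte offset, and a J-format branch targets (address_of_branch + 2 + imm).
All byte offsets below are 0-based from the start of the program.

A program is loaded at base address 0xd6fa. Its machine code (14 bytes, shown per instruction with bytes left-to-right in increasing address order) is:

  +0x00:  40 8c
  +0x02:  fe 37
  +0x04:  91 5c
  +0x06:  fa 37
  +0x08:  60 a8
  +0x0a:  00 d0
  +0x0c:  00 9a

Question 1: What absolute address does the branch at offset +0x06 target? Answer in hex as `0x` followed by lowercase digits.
0xd6fc

[06] fa 37 → 0x37fa
  opcode bits[15:11]=0x6: call/J
  [10:0] imm=2042 (s11→-6) = #-6
  target = base 0xd6fa + off 0x06 + 2 + imm -6 = 0xd6fc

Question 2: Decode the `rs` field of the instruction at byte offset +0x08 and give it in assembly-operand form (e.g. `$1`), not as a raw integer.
[08] 60 a8 → 0xa860
  top 5b → 0x15 → add [RR]
  rd: (w>>8)&0x7=0x0 → $0
  rs: (w>>5)&0x7=0x3 → $3

$3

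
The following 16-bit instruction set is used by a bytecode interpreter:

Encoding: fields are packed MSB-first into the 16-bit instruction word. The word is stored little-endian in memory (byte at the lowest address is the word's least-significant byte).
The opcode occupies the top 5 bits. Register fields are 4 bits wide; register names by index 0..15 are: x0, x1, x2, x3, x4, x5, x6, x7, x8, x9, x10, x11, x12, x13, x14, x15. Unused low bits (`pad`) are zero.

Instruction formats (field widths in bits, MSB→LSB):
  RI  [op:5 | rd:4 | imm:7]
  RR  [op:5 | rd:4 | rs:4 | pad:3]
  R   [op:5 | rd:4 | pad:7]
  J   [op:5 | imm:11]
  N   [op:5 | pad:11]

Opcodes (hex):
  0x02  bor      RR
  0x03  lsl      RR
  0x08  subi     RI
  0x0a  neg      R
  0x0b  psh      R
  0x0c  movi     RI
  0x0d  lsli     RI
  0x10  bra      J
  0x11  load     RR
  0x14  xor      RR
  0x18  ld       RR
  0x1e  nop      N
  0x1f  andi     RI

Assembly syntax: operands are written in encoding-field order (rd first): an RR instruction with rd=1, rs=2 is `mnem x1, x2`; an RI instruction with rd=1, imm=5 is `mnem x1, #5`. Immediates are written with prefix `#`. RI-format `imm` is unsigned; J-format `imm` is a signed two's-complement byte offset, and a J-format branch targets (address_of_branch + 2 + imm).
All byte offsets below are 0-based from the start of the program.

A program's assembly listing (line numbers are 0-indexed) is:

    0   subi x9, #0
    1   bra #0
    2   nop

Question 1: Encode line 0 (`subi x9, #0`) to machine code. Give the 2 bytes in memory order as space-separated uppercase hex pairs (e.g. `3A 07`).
80 44

line 0 (subi): pack op=0x8:5|rd=9:4|imm=0:7 = 0x4480; little→ 80 44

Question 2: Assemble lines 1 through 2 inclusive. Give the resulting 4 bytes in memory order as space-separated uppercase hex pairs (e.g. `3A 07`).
line 1 (bra): pack op=0x10:5|imm=0:11 = 0x8000; little→ 00 80
line 2 (nop): pack op=0x1e:5|pad=0:11 = 0xf000; little→ 00 f0

00 80 00 F0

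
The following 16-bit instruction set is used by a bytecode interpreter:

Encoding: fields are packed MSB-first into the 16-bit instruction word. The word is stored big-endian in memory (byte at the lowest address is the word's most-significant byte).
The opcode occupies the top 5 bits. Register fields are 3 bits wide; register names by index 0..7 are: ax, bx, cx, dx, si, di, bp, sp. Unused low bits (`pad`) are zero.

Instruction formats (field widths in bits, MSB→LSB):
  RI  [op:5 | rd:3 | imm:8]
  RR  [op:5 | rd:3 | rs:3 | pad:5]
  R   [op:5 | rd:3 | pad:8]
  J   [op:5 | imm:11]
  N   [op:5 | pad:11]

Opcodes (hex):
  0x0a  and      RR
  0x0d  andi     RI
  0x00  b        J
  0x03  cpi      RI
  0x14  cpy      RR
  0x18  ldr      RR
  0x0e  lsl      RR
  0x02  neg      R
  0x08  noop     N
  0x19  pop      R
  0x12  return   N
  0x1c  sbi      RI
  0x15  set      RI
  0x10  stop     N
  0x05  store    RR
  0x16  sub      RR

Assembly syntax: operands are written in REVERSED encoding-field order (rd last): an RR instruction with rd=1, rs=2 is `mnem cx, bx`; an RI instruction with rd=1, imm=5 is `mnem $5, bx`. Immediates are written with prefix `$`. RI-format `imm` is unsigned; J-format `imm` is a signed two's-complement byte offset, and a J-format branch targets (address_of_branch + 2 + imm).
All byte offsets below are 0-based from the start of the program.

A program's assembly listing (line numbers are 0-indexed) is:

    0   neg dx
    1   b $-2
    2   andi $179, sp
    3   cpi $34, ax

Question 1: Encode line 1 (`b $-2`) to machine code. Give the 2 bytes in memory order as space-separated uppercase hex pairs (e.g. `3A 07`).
07 FE

1. b fields op=0x0:5|imm=-2:11 → word 07feh → 07 fe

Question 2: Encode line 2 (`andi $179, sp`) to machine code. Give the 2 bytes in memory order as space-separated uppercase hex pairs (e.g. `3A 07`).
L2: andi op=0xd:5|rd=7:3|imm=179:8 ⇒ 0x6fb3 ⇒ big 6f b3

6F B3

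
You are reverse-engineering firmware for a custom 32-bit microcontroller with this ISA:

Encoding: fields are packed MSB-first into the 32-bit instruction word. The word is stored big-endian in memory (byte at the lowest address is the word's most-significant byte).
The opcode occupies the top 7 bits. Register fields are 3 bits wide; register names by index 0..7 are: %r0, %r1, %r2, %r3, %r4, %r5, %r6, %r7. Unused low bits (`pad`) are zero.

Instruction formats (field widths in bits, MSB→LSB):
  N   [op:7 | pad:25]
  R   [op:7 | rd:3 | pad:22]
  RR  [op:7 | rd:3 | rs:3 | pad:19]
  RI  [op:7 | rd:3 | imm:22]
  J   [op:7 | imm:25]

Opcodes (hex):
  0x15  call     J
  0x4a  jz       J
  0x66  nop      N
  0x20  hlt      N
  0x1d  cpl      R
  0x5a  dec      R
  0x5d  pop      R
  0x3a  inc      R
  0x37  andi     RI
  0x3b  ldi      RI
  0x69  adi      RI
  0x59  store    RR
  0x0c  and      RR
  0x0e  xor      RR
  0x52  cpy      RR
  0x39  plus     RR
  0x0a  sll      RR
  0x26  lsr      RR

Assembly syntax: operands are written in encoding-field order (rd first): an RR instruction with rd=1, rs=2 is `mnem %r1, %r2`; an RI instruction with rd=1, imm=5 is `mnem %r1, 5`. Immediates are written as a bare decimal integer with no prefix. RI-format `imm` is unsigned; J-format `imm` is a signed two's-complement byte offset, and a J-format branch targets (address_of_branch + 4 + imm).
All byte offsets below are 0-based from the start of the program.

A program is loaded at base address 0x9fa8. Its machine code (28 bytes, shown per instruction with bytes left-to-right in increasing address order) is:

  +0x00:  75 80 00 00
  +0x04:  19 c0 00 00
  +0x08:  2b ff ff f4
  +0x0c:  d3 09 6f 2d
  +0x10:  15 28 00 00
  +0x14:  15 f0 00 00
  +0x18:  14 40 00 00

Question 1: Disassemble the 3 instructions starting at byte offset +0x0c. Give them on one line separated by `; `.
@+0c  big-endian(d3 09 6f 2d) = 0xd3096f2d
  top 7b → 0x69 → adi [RI]
  rd: (w>>22)&0x7=0x4 → %r4
  imm: (w>>0)&0x3fffff=0x96f2d → 618285
@+10  big-endian(15 28 00 00) = 0x15280000
  top 7b → 0xa → sll [RR]
  rd: (w>>22)&0x7=0x4 → %r4
  rs: (w>>19)&0x7=0x5 → %r5
@+14  big-endian(15 f0 00 00) = 0x15f00000
  top 7b → 0xa → sll [RR]
  rd: (w>>22)&0x7=0x7 → %r7
  rs: (w>>19)&0x7=0x6 → %r6

adi %r4, 618285; sll %r4, %r5; sll %r7, %r6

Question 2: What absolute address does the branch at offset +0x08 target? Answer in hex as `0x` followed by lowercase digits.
off 0x08: read 2b ff ff f4 as big → 0x2bfffff4
  op=0x2bfffff4>>25=0x15 ⇒ call (J)
  imm: (w>>0)&0x1ffffff=0x1fffff4 (s25→-12) → -12
  target = base 0x9fa8 + off 0x08 + 4 + imm -12 = 0x9fa8

0x9fa8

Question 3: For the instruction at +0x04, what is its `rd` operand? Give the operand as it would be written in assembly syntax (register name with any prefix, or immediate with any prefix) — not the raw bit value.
[04] 19 c0 00 00 → 0x19c00000
  opcode bits[31:25]=0xc: and/RR
  [24:22] rd=7 = %r7
  [21:19] rs=0 = %r0

%r7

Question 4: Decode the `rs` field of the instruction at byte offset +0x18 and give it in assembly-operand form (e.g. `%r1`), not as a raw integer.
%r0

+0x18: 14 40 00 00 ⇒ word 0x14400000 (big)
  top 7b → 0xa → sll [RR]
  rd@[24:22]=0x1 ⇒ %r1
  rs@[21:19]=0x0 ⇒ %r0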